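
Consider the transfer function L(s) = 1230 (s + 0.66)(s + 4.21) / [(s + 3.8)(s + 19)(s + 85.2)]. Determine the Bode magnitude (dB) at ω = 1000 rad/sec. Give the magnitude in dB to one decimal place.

|j1000 + 0.66| = √(1000² + 0.66²) = 1000
|j1000 + 4.21| = √(1000² + 4.21²) = 1000
|j1000 + 3.8| = √(1000² + 3.8²) = 1000
|j1000 + 19| = √(1000² + 19²) = 1000
|j1000 + 85.2| = √(1000² + 85.2²) = 1004
|L(j1000)| = 1230 × 1000 × 1000 / (1000 × 1000 × 1004) = 1.2253
20 log₁₀(1.2253) = 1.77 dB

1.8 dB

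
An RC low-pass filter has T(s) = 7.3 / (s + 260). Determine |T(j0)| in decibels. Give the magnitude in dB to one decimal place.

-31.0 dB

T(0) = 7.3 / 260 = 0.028077
20 log₁₀(0.028077) = -31.03 dB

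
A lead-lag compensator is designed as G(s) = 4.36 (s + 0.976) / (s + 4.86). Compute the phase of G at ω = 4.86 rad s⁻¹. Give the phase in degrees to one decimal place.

∠(j4.86 + 0.976) = arctan(4.86/0.976) = 78.64°
∠(j4.86 + 4.86) = arctan(4.86/4.86) = 45.00°
∠G(j4.86) = 78.64° − 45.00° = 33.64°

33.6°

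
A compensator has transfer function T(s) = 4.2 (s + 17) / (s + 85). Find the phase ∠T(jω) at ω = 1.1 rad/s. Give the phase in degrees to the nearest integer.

3 deg

∠(j1.1 + 17) = arctan(1.1/17) = 3.70°
∠(j1.1 + 85) = arctan(1.1/85) = 0.74°
∠T(j1.1) = 3.70° − 0.74° = 2.96°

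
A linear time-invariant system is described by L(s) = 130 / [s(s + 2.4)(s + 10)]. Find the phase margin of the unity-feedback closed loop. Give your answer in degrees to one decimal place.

20.0°

Gain crossover: |L(jω)| = 1 at ω ≈ 3.14 rad/s.
∠L(j3.14) = −90° − arctan(3.14/2.4) − arctan(3.14/10) ≈ -160.03°
PM = 180° + (-160.03°) = 19.97°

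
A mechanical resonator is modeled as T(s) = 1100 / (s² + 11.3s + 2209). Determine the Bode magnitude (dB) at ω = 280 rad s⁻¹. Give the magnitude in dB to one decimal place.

|(j280)² + 11.3(j280) + 2209| = |-76191 + j3164| = 7.626e+04
|T(j280)| = 1100 / 7.626e+04 = 0.014425
20 log₁₀(0.014425) = -36.82 dB

-36.8 dB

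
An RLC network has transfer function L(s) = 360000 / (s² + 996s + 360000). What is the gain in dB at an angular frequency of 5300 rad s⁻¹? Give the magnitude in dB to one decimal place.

-37.9 dB

|(j5300)² + 996(j5300) + 360000| = |-2.773e+07 + j5.2788e+06| = 2.823e+07
|L(j5300)| = 360000 / 2.823e+07 = 0.012753
20 log₁₀(0.012753) = -37.89 dB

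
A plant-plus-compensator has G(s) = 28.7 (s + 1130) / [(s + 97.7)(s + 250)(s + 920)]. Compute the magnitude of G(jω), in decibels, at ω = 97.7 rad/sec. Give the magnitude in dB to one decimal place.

-60.5 dB

|j97.7 + 1130| = √(97.7² + 1130²) = 1134
|j97.7 + 97.7| = √(97.7² + 97.7²) = 138.2
|j97.7 + 250| = √(97.7² + 250²) = 268.4
|j97.7 + 920| = √(97.7² + 920²) = 925.2
|G(j97.7)| = 28.7 × 1134 / (138.2 × 268.4 × 925.2) = 0.00094873
20 log₁₀(0.00094873) = -60.46 dB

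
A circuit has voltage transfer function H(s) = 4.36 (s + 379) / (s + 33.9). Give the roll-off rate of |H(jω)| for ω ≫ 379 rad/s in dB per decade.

With 1 zero and 1 pole, the high-frequency asymptotic slope is 20 × (1 − 1) = 0 dB/decade.

0 dB/decade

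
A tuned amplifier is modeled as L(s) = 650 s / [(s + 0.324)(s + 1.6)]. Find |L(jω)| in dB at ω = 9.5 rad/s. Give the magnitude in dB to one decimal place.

|j9.5| = 9.5
|j9.5 + 0.324| = √(9.5² + 0.324²) = 9.506
|j9.5 + 1.6| = √(9.5² + 1.6²) = 9.634
|L(j9.5)| = 650 × 9.5 / (9.506 × 9.634) = 67.432
20 log₁₀(67.432) = 36.58 dB

36.6 dB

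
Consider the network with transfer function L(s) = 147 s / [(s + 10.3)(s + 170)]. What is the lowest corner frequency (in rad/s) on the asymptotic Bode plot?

10.3 rad/s

Break frequencies occur at each pole and zero magnitude: 10.3 rad/s, 170 rad/s.
The lowest is 10.3 rad/s.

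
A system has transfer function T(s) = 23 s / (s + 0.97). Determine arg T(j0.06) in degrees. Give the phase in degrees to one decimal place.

86.5 deg

∠(j0.06) = 90.00°
∠(j0.06 + 0.97) = arctan(0.06/0.97) = 3.54°
∠T(j0.06) = 90.00° − 3.54° = 86.46°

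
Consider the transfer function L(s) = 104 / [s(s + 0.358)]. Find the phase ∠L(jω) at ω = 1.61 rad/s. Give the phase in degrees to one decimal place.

-167.5°

∠(j1.61 + 0.358) = arctan(1.61/0.358) = 77.46°
∠(j1.61) = 90.00°
∠L(j1.61) = − (77.46° + 90.00°) = -167.46°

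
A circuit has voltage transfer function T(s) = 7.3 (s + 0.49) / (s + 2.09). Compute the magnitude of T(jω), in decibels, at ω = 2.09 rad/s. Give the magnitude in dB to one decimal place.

14.5 dB

|j2.09 + 0.49| = √(2.09² + 0.49²) = 2.147
|j2.09 + 2.09| = √(2.09² + 2.09²) = 2.956
|T(j2.09)| = 7.3 × 2.147 / 2.956 = 5.3018
20 log₁₀(5.3018) = 14.49 dB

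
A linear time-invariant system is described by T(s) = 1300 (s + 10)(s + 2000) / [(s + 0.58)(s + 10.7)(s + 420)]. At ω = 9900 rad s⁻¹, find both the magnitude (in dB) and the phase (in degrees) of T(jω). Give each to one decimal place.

|T| = -17.5 dB, ∠T = -99.0°

|j9900 + 10| = √(9900² + 10²) = 9900
|j9900 + 2000| = √(9900² + 2000²) = 1.01e+04
|j9900 + 0.58| = √(9900² + 0.58²) = 9900
|j9900 + 10.7| = √(9900² + 10.7²) = 9900
|j9900 + 420| = √(9900² + 420²) = 9909
|T(j9900)| = 1300 × 9900 × 1.01e+04 / (9900 × 9900 × 9909) = 0.13385
20 log₁₀(0.13385) = -17.47 dB
∠(j9900 + 10) = arctan(9900/10) = 89.94°
∠(j9900 + 2000) = arctan(9900/2000) = 78.58°
∠(j9900 + 0.58) = arctan(9900/0.58) = 90.00°
∠(j9900 + 10.7) = arctan(9900/10.7) = 89.94°
∠(j9900 + 420) = arctan(9900/420) = 87.57°
∠T(j9900) = 89.94° + 78.58° − (90.00° + 89.94° + 87.57°) = -98.98°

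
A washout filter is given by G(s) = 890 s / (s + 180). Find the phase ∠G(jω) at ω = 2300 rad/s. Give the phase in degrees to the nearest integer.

∠(j2300) = 90.00°
∠(j2300 + 180) = arctan(2300/180) = 85.53°
∠G(j2300) = 90.00° − 85.53° = 4.47°

4°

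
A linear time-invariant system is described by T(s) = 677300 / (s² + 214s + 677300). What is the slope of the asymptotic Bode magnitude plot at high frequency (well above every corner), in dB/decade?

With 0 zeros and 2 poles, the high-frequency asymptotic slope is 20 × (0 − 2) = -40 dB/decade.

-40 dB/decade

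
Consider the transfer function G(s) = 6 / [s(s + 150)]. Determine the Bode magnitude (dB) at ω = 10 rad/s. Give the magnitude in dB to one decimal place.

|j10 + 150| = √(10² + 150²) = 150.3
|j10| = 10
|G(j10)| = 6 / (150.3 × 10) = 0.0039911
20 log₁₀(0.0039911) = -47.98 dB

-48.0 dB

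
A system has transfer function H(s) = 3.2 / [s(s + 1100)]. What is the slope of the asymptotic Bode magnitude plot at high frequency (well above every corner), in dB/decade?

With 0 zeros and 2 poles, the high-frequency asymptotic slope is 20 × (0 − 2) = -40 dB/decade.

-40 dB/decade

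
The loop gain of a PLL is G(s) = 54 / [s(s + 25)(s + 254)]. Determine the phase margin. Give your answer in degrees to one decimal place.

Gain crossover: |G(jω)| = 1 at ω ≈ 0.0085 rad/s.
∠G(j0.0085) = −90° − arctan(0.0085/25) − arctan(0.0085/254) ≈ -90.02°
PM = 180° + (-90.02°) = 89.98°

90.0°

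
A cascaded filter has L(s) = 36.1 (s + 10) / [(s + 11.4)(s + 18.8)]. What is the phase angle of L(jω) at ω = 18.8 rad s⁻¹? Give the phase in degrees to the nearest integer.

-42°

∠(j18.8 + 10) = arctan(18.8/10) = 61.99°
∠(j18.8 + 11.4) = arctan(18.8/11.4) = 58.77°
∠(j18.8 + 18.8) = arctan(18.8/18.8) = 45.00°
∠L(j18.8) = 61.99° − (58.77° + 45.00°) = -41.78°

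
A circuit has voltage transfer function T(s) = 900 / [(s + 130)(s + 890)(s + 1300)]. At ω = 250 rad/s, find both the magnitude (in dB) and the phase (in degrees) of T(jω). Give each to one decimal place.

|j250 + 130| = √(250² + 130²) = 281.8
|j250 + 890| = √(250² + 890²) = 924.4
|j250 + 1300| = √(250² + 1300²) = 1324
|T(j250)| = 900 / (281.8 × 924.4 × 1324) = 2.6099e-06
20 log₁₀(2.6099e-06) = -111.67 dB
∠(j250 + 130) = arctan(250/130) = 62.53°
∠(j250 + 890) = arctan(250/890) = 15.69°
∠(j250 + 1300) = arctan(250/1300) = 10.89°
∠T(j250) = − (62.53° + 15.69° + 10.89°) = -89.10°

|T| = -111.7 dB, ∠T = -89.1°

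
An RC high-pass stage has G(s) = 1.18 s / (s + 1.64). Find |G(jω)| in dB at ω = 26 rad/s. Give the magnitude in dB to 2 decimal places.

|j26| = 26
|j26 + 1.64| = √(26² + 1.64²) = 26.05
|G(j26)| = 1.18 × 26 / 26.05 = 1.1777
20 log₁₀(1.1777) = 1.420 dB

1.42 dB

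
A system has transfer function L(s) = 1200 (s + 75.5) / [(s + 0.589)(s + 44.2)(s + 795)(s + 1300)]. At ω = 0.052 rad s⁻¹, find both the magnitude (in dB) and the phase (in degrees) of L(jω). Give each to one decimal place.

|j0.052 + 75.5| = √(0.052² + 75.5²) = 75.5
|j0.052 + 0.589| = √(0.052² + 0.589²) = 0.5913
|j0.052 + 44.2| = √(0.052² + 44.2²) = 44.2
|j0.052 + 795| = √(0.052² + 795²) = 795
|j0.052 + 1300| = √(0.052² + 1300²) = 1300
|L(j0.052)| = 1200 × 75.5 / (0.5913 × 44.2 × 795 × 1300) = 0.0033542
20 log₁₀(0.0033542) = -49.49 dB
∠(j0.052 + 75.5) = arctan(0.052/75.5) = 0.04°
∠(j0.052 + 0.589) = arctan(0.052/0.589) = 5.05°
∠(j0.052 + 44.2) = arctan(0.052/44.2) = 0.07°
∠(j0.052 + 795) = arctan(0.052/795) = 0.00°
∠(j0.052 + 1300) = arctan(0.052/1300) = 0.00°
∠L(j0.052) = 0.04° − (5.05° + 0.07° + 0.00° + 0.00°) = -5.08°

|L| = -49.5 dB, ∠L = -5.1°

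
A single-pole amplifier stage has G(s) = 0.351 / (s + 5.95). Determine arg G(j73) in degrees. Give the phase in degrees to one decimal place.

∠(j73 + 5.95) = arctan(73/5.95) = 85.34°
∠G(j73) = −85.34° = -85.34°

-85.3 deg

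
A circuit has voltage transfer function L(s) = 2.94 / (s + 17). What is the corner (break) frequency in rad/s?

The single real pole at s = −17 gives a corner at ω = 17 rad/s.

17 rad/s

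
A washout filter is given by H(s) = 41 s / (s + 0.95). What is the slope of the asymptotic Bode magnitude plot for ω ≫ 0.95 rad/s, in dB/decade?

0 dB/decade

With 1 zero and 1 pole, the high-frequency asymptotic slope is 20 × (1 − 1) = 0 dB/decade.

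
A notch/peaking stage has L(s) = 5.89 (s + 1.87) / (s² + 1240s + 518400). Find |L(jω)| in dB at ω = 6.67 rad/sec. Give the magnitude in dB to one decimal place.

-82.1 dB

|j6.67 + 1.87| = √(6.67² + 1.87²) = 6.927
|(j6.67)² + 1240(j6.67) + 518400| = |5.1836e+05 + j8270.8| = 5.184e+05
|L(j6.67)| = 5.89 × 6.927 / 5.184e+05 = 7.8703e-05
20 log₁₀(7.8703e-05) = -82.08 dB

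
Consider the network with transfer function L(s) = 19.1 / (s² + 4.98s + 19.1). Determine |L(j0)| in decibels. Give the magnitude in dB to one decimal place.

L(0) = 19.1 / 19.1 = 1
20 log₁₀(1) = 0.00 dB

0.0 dB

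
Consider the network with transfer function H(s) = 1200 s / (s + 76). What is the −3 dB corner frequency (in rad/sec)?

For a single-pole high-pass, the −3 dB point is at the pole: ω = 76 rad/sec.

76 rad/sec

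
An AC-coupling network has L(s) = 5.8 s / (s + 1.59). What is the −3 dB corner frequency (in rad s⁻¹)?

1.59 rad s⁻¹

For a single-pole high-pass, the −3 dB point is at the pole: ω = 1.59 rad s⁻¹.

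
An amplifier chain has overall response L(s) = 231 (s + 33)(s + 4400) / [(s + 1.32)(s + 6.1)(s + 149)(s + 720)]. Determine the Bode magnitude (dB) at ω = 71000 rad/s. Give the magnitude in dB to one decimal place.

|j71000 + 33| = √(71000² + 33²) = 7.1e+04
|j71000 + 4400| = √(71000² + 4400²) = 7.114e+04
|j71000 + 1.32| = √(71000² + 1.32²) = 7.1e+04
|j71000 + 6.1| = √(71000² + 6.1²) = 7.1e+04
|j71000 + 149| = √(71000² + 149²) = 7.1e+04
|j71000 + 720| = √(71000² + 720²) = 7.1e+04
|L(j71000)| = 231 × 7.1e+04 × 7.114e+04 / (7.1e+04 × 7.1e+04 × 7.1e+04 × 7.1e+04) = 4.591e-08
20 log₁₀(4.591e-08) = -146.76 dB

-146.8 dB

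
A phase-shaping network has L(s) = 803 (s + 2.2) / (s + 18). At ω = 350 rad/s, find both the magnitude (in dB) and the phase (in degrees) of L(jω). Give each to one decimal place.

|L| = 58.1 dB, ∠L = 2.6°

|j350 + 2.2| = √(350² + 2.2²) = 350
|j350 + 18| = √(350² + 18²) = 350.5
|L(j350)| = 803 × 350 / 350.5 = 801.96
20 log₁₀(801.96) = 58.08 dB
∠(j350 + 2.2) = arctan(350/2.2) = 89.64°
∠(j350 + 18) = arctan(350/18) = 87.06°
∠L(j350) = 89.64° − 87.06° = 2.58°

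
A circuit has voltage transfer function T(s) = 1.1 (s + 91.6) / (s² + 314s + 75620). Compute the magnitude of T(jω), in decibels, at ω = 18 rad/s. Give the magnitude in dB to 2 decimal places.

-57.33 dB

|j18 + 91.6| = √(18² + 91.6²) = 93.35
|(j18)² + 314(j18) + 75620| = |75296 + j5652| = 7.551e+04
|T(j18)| = 1.1 × 93.35 / 7.551e+04 = 0.00136
20 log₁₀(0.00136) = -57.330 dB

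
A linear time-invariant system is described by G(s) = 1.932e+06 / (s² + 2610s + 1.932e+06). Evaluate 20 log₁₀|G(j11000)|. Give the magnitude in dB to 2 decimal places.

|(j11000)² + 2610(j11000) + 1.932e+06| = |-1.1907e+08 + j2.871e+07| = 1.225e+08
|G(j11000)| = 1.932e+06 / 1.225e+08 = 0.015774
20 log₁₀(0.015774) = -36.041 dB

-36.04 dB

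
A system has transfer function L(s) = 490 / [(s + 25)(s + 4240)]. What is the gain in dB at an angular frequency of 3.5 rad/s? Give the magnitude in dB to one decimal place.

-46.8 dB

|j3.5 + 25| = √(3.5² + 25²) = 25.24
|j3.5 + 4240| = √(3.5² + 4240²) = 4240
|L(j3.5)| = 490 / (25.24 × 4240) = 0.004578
20 log₁₀(0.004578) = -46.79 dB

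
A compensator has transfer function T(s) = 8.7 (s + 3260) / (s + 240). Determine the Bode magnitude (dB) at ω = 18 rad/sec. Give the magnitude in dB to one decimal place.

|j18 + 3260| = √(18² + 3260²) = 3260
|j18 + 240| = √(18² + 240²) = 240.7
|T(j18)| = 8.7 × 3260 / 240.7 = 117.85
20 log₁₀(117.85) = 41.43 dB

41.4 dB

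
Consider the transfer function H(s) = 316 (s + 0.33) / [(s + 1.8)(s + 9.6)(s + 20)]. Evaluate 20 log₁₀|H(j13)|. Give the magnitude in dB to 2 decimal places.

|j13 + 0.33| = √(13² + 0.33²) = 13
|j13 + 1.8| = √(13² + 1.8²) = 13.12
|j13 + 9.6| = √(13² + 9.6²) = 16.16
|j13 + 20| = √(13² + 20²) = 23.85
|H(j13)| = 316 × 13 / (13.12 × 16.16 × 23.85) = 0.81226
20 log₁₀(0.81226) = -1.806 dB

-1.81 dB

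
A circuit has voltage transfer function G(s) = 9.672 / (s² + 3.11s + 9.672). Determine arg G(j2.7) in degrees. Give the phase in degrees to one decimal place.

∠[(j2.7)² + 3.11(j2.7) + 9.672] = ∠[2.382 + j8.397] = 74.16°
∠G(j2.7) = −74.16° = -74.16°

-74.2°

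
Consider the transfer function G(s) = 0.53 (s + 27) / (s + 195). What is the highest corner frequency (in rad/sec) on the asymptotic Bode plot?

Break frequencies occur at each pole and zero magnitude: 27 rad/sec, 195 rad/sec.
The highest is 195 rad/sec.

195 rad/sec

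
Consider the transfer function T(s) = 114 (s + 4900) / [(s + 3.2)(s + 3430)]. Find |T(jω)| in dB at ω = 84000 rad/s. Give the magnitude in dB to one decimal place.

|j84000 + 4900| = √(84000² + 4900²) = 8.414e+04
|j84000 + 3.2| = √(84000² + 3.2²) = 8.4e+04
|j84000 + 3430| = √(84000² + 3430²) = 8.407e+04
|T(j84000)| = 114 × 8.414e+04 / (8.4e+04 × 8.407e+04) = 0.0013583
20 log₁₀(0.0013583) = -57.34 dB

-57.3 dB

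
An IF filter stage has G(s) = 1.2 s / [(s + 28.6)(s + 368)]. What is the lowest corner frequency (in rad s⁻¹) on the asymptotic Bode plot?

28.6 rad s⁻¹

Break frequencies occur at each pole and zero magnitude: 28.6 rad s⁻¹, 368 rad s⁻¹.
The lowest is 28.6 rad s⁻¹.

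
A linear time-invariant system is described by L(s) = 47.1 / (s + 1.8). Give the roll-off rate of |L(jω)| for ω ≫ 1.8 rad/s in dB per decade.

-20 dB/decade

With 0 zeros and 1 pole, the high-frequency asymptotic slope is 20 × (0 − 1) = -20 dB/decade.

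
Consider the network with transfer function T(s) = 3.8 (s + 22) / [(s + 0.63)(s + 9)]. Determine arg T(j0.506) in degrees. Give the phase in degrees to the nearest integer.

∠(j0.506 + 22) = arctan(0.506/22) = 1.32°
∠(j0.506 + 0.63) = arctan(0.506/0.63) = 38.77°
∠(j0.506 + 9) = arctan(0.506/9) = 3.22°
∠T(j0.506) = 1.32° − (38.77° + 3.22°) = -40.67°

-41°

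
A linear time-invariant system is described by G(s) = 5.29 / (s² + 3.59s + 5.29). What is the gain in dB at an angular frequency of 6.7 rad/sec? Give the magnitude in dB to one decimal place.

|(j6.7)² + 3.59(j6.7) + 5.29| = |-39.6 + j24.053| = 46.33
|G(j6.7)| = 5.29 / 46.33 = 0.11417
20 log₁₀(0.11417) = -18.85 dB

-18.8 dB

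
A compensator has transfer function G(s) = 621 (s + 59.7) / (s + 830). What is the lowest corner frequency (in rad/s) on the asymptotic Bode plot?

Break frequencies occur at each pole and zero magnitude: 59.7 rad/s, 830 rad/s.
The lowest is 59.7 rad/s.

59.7 rad/s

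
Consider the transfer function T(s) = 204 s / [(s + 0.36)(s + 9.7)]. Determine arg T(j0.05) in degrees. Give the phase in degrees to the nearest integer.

∠(j0.05) = 90.00°
∠(j0.05 + 0.36) = arctan(0.05/0.36) = 7.91°
∠(j0.05 + 9.7) = arctan(0.05/9.7) = 0.30°
∠T(j0.05) = 90.00° − (7.91° + 0.30°) = 81.80°

82°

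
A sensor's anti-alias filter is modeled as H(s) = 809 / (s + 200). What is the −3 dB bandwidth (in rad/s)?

200 rad/s

For a single-pole low-pass, the −3 dB point is at the pole: ω = 200 rad/s.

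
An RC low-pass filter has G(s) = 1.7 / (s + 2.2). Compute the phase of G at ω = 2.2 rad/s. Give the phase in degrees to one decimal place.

∠(j2.2 + 2.2) = arctan(2.2/2.2) = 45.00°
∠G(j2.2) = −45.00° = -45.00°

-45.0 deg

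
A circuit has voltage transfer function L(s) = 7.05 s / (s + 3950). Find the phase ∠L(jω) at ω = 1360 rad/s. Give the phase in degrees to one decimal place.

71.0 deg

∠(j1360) = 90.00°
∠(j1360 + 3950) = arctan(1360/3950) = 19.00°
∠L(j1360) = 90.00° − 19.00° = 71.00°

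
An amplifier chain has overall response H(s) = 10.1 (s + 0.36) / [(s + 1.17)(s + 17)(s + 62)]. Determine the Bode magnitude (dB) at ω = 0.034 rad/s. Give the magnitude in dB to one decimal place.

|j0.034 + 0.36| = √(0.034² + 0.36²) = 0.3616
|j0.034 + 1.17| = √(0.034² + 1.17²) = 1.17
|j0.034 + 17| = √(0.034² + 17²) = 17
|j0.034 + 62| = √(0.034² + 62²) = 62
|H(j0.034)| = 10.1 × 0.3616 / (1.17 × 17 × 62) = 0.0029603
20 log₁₀(0.0029603) = -50.57 dB

-50.6 dB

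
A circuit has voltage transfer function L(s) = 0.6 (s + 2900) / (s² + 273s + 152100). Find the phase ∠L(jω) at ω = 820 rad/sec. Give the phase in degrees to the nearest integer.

∠(j820 + 2900) = arctan(820/2900) = 15.79°
∠[(j820)² + 273(j820) + 152100] = ∠[-5.203e+05 + j2.2386e+05] = 156.72°
∠L(j820) = 15.79° − 156.72° = -140.93°

-141 deg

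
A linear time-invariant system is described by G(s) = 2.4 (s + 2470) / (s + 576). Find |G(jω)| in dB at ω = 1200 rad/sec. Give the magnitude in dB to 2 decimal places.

|j1200 + 2470| = √(1200² + 2470²) = 2746
|j1200 + 576| = √(1200² + 576²) = 1331
|G(j1200)| = 2.4 × 2746 / 1331 = 4.9513
20 log₁₀(4.9513) = 13.894 dB

13.89 dB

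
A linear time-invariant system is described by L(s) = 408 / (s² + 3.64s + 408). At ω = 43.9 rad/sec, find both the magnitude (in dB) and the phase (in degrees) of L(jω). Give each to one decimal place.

|(j43.9)² + 3.64(j43.9) + 408| = |-1519.2 + j159.8| = 1528
|L(j43.9)| = 408 / 1528 = 0.26709
20 log₁₀(0.26709) = -11.47 dB
∠[(j43.9)² + 3.64(j43.9) + 408] = ∠[-1519.2 + j159.8] = 174.00°
∠L(j43.9) = −174.00° = -174.00°

|L| = -11.5 dB, ∠L = -174.0°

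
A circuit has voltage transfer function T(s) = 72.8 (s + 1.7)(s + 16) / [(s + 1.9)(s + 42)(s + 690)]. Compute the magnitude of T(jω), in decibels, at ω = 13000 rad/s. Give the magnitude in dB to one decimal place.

-45.0 dB

|j13000 + 1.7| = √(13000² + 1.7²) = 1.3e+04
|j13000 + 16| = √(13000² + 16²) = 1.3e+04
|j13000 + 1.9| = √(13000² + 1.9²) = 1.3e+04
|j13000 + 42| = √(13000² + 42²) = 1.3e+04
|j13000 + 690| = √(13000² + 690²) = 1.302e+04
|T(j13000)| = 72.8 × 1.3e+04 × 1.3e+04 / (1.3e+04 × 1.3e+04 × 1.302e+04) = 0.0055921
20 log₁₀(0.0055921) = -45.05 dB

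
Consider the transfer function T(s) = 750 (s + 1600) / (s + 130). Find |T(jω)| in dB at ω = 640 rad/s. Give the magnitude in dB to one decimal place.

|j640 + 1600| = √(640² + 1600²) = 1723
|j640 + 130| = √(640² + 130²) = 653.1
|T(j640)| = 750 × 1723 / 653.1 = 1979
20 log₁₀(1979) = 65.93 dB

65.9 dB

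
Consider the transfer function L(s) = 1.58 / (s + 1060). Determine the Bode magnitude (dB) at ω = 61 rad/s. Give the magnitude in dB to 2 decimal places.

-56.55 dB

|j61 + 1060| = √(61² + 1060²) = 1062
|L(j61)| = 1.58 / 1062 = 0.0014881
20 log₁₀(0.0014881) = -56.547 dB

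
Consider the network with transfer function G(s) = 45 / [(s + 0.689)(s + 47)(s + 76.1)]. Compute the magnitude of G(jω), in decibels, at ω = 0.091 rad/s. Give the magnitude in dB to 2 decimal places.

-34.84 dB

|j0.091 + 0.689| = √(0.091² + 0.689²) = 0.695
|j0.091 + 47| = √(0.091² + 47²) = 47
|j0.091 + 76.1| = √(0.091² + 76.1²) = 76.1
|G(j0.091)| = 45 / (0.695 × 47 × 76.1) = 0.018103
20 log₁₀(0.018103) = -34.845 dB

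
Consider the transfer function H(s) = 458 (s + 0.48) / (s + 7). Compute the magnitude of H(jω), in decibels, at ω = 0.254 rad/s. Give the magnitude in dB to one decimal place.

|j0.254 + 0.48| = √(0.254² + 0.48²) = 0.5431
|j0.254 + 7| = √(0.254² + 7²) = 7.005
|H(j0.254)| = 458 × 0.5431 / 7.005 = 35.508
20 log₁₀(35.508) = 31.01 dB

31.0 dB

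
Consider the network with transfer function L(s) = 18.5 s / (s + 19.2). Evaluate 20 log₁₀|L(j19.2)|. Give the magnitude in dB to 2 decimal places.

22.33 dB

|j19.2| = 19.2
|j19.2 + 19.2| = √(19.2² + 19.2²) = 27.15
|L(j19.2)| = 18.5 × 19.2 / 27.15 = 13.081
20 log₁₀(13.081) = 22.333 dB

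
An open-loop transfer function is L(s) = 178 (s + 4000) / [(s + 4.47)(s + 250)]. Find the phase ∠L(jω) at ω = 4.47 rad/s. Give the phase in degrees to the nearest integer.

-46°

∠(j4.47 + 4000) = arctan(4.47/4000) = 0.06°
∠(j4.47 + 4.47) = arctan(4.47/4.47) = 45.00°
∠(j4.47 + 250) = arctan(4.47/250) = 1.02°
∠L(j4.47) = 0.06° − (45.00° + 1.02°) = -45.96°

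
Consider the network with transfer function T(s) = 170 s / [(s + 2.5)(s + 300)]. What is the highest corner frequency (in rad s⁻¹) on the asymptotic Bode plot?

Break frequencies occur at each pole and zero magnitude: 2.5 rad s⁻¹, 300 rad s⁻¹.
The highest is 300 rad s⁻¹.

300 rad s⁻¹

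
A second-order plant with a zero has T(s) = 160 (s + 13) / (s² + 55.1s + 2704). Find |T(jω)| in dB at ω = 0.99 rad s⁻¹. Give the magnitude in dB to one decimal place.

-2.3 dB

|j0.99 + 13| = √(0.99² + 13²) = 13.04
|(j0.99)² + 55.1(j0.99) + 2704| = |2703 + j54.549| = 2704
|T(j0.99)| = 160 × 13.04 / 2704 = 0.77158
20 log₁₀(0.77158) = -2.25 dB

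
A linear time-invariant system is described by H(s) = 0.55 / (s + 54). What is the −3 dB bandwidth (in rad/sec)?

For a single-pole low-pass, the −3 dB point is at the pole: ω = 54 rad/sec.

54 rad/sec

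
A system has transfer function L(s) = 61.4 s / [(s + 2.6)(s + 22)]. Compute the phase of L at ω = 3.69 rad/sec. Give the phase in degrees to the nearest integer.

26°

∠(j3.69) = 90.00°
∠(j3.69 + 2.6) = arctan(3.69/2.6) = 54.83°
∠(j3.69 + 22) = arctan(3.69/22) = 9.52°
∠L(j3.69) = 90.00° − (54.83° + 9.52°) = 25.65°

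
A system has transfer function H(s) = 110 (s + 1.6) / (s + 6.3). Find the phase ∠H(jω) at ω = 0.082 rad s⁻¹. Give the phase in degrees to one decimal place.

∠(j0.082 + 1.6) = arctan(0.082/1.6) = 2.93°
∠(j0.082 + 6.3) = arctan(0.082/6.3) = 0.75°
∠H(j0.082) = 2.93° − 0.75° = 2.19°

2.2°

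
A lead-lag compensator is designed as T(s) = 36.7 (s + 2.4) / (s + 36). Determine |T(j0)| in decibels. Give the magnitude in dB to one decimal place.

7.8 dB

T(0) = 36.7 × 2.4 / 36 = 2.4467
20 log₁₀(2.4467) = 7.77 dB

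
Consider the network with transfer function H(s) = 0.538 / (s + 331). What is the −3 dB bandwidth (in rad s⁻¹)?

331 rad s⁻¹

For a single-pole low-pass, the −3 dB point is at the pole: ω = 331 rad s⁻¹.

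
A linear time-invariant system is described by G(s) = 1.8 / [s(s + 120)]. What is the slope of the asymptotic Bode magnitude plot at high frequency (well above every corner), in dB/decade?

With 0 zeros and 2 poles, the high-frequency asymptotic slope is 20 × (0 − 2) = -40 dB/decade.

-40 dB/decade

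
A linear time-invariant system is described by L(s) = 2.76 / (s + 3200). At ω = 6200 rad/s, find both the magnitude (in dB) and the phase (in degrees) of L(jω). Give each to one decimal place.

|j6200 + 3200| = √(6200² + 3200²) = 6977
|L(j6200)| = 2.76 / 6977 = 0.00039558
20 log₁₀(0.00039558) = -68.06 dB
∠(j6200 + 3200) = arctan(6200/3200) = 62.70°
∠L(j6200) = −62.70° = -62.70°

|L| = -68.1 dB, ∠L = -62.7°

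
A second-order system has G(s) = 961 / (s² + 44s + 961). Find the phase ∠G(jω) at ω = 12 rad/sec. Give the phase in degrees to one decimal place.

-32.9°

∠[(j12)² + 44(j12) + 961] = ∠[817 + j528] = 32.87°
∠G(j12) = −32.87° = -32.87°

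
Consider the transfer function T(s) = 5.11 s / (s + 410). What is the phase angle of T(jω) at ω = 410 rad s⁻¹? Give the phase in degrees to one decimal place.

45.0°

∠(j410) = 90.00°
∠(j410 + 410) = arctan(410/410) = 45.00°
∠T(j410) = 90.00° − 45.00° = 45.00°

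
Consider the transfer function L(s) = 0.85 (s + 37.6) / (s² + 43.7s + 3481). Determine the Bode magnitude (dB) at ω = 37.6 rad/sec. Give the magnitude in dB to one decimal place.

|j37.6 + 37.6| = √(37.6² + 37.6²) = 53.17
|(j37.6)² + 43.7(j37.6) + 3481| = |2067.2 + j1643.1| = 2641
|L(j37.6)| = 0.85 × 53.17 / 2641 = 0.017116
20 log₁₀(0.017116) = -35.33 dB

-35.3 dB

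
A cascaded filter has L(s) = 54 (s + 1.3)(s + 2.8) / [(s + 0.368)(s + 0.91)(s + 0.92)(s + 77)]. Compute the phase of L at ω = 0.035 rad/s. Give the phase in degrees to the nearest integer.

-8°

∠(j0.035 + 1.3) = arctan(0.035/1.3) = 1.54°
∠(j0.035 + 2.8) = arctan(0.035/2.8) = 0.72°
∠(j0.035 + 0.368) = arctan(0.035/0.368) = 5.43°
∠(j0.035 + 0.91) = arctan(0.035/0.91) = 2.20°
∠(j0.035 + 0.92) = arctan(0.035/0.92) = 2.18°
∠(j0.035 + 77) = arctan(0.035/77) = 0.03°
∠L(j0.035) = 1.54° + 0.72° − (5.43° + 2.20° + 2.18° + 0.03°) = -7.58°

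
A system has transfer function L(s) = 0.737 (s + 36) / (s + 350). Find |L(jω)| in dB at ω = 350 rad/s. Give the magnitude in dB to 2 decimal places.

|j350 + 36| = √(350² + 36²) = 351.8
|j350 + 350| = √(350² + 350²) = 495
|L(j350)| = 0.737 × 351.8 / 495 = 0.52389
20 log₁₀(0.52389) = -5.615 dB

-5.62 dB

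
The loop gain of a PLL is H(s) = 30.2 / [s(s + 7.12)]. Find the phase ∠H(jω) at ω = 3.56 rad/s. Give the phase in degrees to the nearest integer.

-117°

∠(j3.56 + 7.12) = arctan(3.56/7.12) = 26.57°
∠(j3.56) = 90.00°
∠H(j3.56) = − (26.57° + 90.00°) = -116.57°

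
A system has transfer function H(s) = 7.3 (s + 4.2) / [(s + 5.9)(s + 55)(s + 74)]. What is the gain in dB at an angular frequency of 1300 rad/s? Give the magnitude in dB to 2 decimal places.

-107.31 dB

|j1300 + 4.2| = √(1300² + 4.2²) = 1300
|j1300 + 5.9| = √(1300² + 5.9²) = 1300
|j1300 + 55| = √(1300² + 55²) = 1301
|j1300 + 74| = √(1300² + 74²) = 1302
|H(j1300)| = 7.3 × 1300 / (1300 × 1301 × 1302) = 4.3087e-06
20 log₁₀(4.3087e-06) = -107.313 dB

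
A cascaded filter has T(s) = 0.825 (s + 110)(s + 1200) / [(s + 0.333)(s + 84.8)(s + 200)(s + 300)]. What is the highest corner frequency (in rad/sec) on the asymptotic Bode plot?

1200 rad/sec

Break frequencies occur at each pole and zero magnitude: 0.333 rad/sec, 84.8 rad/sec, 110 rad/sec, 200 rad/sec, 300 rad/sec, 1200 rad/sec.
The highest is 1200 rad/sec.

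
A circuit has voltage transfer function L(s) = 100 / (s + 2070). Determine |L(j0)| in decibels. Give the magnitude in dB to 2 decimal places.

L(0) = 100 / 2070 = 0.048309
20 log₁₀(0.048309) = -26.319 dB

-26.32 dB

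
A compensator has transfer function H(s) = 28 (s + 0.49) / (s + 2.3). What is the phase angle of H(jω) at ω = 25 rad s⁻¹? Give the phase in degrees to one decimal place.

4.1°

∠(j25 + 0.49) = arctan(25/0.49) = 88.88°
∠(j25 + 2.3) = arctan(25/2.3) = 84.74°
∠H(j25) = 88.88° − 84.74° = 4.13°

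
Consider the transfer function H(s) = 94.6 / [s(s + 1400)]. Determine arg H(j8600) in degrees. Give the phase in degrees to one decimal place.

-170.8°

∠(j8600 + 1400) = arctan(8600/1400) = 80.75°
∠(j8600) = 90.00°
∠H(j8600) = − (80.75° + 90.00°) = -170.75°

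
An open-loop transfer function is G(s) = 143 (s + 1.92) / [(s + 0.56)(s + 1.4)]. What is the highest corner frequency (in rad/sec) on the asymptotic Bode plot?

1.92 rad/sec

Break frequencies occur at each pole and zero magnitude: 0.56 rad/sec, 1.4 rad/sec, 1.92 rad/sec.
The highest is 1.92 rad/sec.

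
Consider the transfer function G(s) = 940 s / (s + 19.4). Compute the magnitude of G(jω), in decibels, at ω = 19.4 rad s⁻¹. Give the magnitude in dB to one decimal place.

|j19.4| = 19.4
|j19.4 + 19.4| = √(19.4² + 19.4²) = 27.44
|G(j19.4)| = 940 × 19.4 / 27.44 = 664.68
20 log₁₀(664.68) = 56.45 dB

56.5 dB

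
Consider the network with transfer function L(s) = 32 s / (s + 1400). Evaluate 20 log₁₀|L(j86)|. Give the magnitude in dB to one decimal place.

5.9 dB

|j86| = 86
|j86 + 1400| = √(86² + 1400²) = 1403
|L(j86)| = 32 × 86 / 1403 = 1.962
20 log₁₀(1.962) = 5.85 dB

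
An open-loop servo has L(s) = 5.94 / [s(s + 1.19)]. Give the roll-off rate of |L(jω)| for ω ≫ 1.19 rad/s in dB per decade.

-40 dB/decade

With 0 zeros and 2 poles, the high-frequency asymptotic slope is 20 × (0 − 2) = -40 dB/decade.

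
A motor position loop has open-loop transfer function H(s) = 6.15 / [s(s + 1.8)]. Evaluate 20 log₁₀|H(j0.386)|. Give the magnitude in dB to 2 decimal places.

18.75 dB

|j0.386 + 1.8| = √(0.386² + 1.8²) = 1.841
|j0.386| = 0.386
|H(j0.386)| = 6.15 / (1.841 × 0.386) = 8.6547
20 log₁₀(8.6547) = 18.745 dB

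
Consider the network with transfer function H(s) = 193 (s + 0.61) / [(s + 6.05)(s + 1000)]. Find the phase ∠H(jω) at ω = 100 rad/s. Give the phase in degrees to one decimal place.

∠(j100 + 0.61) = arctan(100/0.61) = 89.65°
∠(j100 + 6.05) = arctan(100/6.05) = 86.54°
∠(j100 + 1000) = arctan(100/1000) = 5.71°
∠H(j100) = 89.65° − (86.54° + 5.71°) = -2.60°

-2.6 deg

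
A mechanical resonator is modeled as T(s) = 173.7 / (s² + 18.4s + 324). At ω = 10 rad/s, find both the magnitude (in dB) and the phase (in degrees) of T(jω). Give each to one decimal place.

|(j10)² + 18.4(j10) + 324| = |224 + j184| = 289.9
|T(j10)| = 173.7 / 289.9 = 0.59921
20 log₁₀(0.59921) = -4.45 dB
∠[(j10)² + 18.4(j10) + 324] = ∠[224 + j184] = 39.40°
∠T(j10) = −39.40° = -39.40°

|T| = -4.4 dB, ∠T = -39.4°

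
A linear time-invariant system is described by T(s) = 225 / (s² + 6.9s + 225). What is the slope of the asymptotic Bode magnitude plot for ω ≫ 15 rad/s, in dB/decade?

With 0 zeros and 2 poles, the high-frequency asymptotic slope is 20 × (0 − 2) = -40 dB/decade.

-40 dB/decade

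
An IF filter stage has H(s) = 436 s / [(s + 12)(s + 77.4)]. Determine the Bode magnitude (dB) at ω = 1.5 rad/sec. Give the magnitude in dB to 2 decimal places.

|j1.5| = 1.5
|j1.5 + 12| = √(1.5² + 12²) = 12.09
|j1.5 + 77.4| = √(1.5² + 77.4²) = 77.41
|H(j1.5)| = 436 × 1.5 / (12.09 × 77.41) = 0.69857
20 log₁₀(0.69857) = -3.116 dB

-3.12 dB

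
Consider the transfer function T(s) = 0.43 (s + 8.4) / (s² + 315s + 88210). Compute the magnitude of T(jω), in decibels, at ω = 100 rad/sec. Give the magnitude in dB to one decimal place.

-65.8 dB

|j100 + 8.4| = √(100² + 8.4²) = 100.4
|(j100)² + 315(j100) + 88210| = |78210 + j31500| = 8.432e+04
|T(j100)| = 0.43 × 100.4 / 8.432e+04 = 0.00051179
20 log₁₀(0.00051179) = -65.82 dB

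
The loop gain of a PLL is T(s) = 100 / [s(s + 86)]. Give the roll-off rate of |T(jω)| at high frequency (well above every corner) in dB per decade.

With 0 zeros and 2 poles, the high-frequency asymptotic slope is 20 × (0 − 2) = -40 dB/decade.

-40 dB/decade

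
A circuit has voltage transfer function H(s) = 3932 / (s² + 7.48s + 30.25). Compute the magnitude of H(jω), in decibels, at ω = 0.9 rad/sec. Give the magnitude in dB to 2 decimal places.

|(j0.9)² + 7.48(j0.9) + 30.25| = |29.44 + j6.732| = 30.2
|H(j0.9)| = 3932 / 30.2 = 130.2
20 log₁₀(130.2) = 42.292 dB

42.29 dB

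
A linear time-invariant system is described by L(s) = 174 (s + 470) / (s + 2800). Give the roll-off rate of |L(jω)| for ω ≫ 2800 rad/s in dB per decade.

With 1 zero and 1 pole, the high-frequency asymptotic slope is 20 × (1 − 1) = 0 dB/decade.

0 dB/decade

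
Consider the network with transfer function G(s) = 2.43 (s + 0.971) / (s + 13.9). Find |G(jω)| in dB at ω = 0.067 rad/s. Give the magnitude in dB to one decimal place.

-15.4 dB

|j0.067 + 0.971| = √(0.067² + 0.971²) = 0.9733
|j0.067 + 13.9| = √(0.067² + 13.9²) = 13.9
|G(j0.067)| = 2.43 × 0.9733 / 13.9 = 0.17015
20 log₁₀(0.17015) = -15.38 dB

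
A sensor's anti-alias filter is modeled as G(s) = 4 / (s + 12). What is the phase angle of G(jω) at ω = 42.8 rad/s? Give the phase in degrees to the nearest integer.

-74°

∠(j42.8 + 12) = arctan(42.8/12) = 74.34°
∠G(j42.8) = −74.34° = -74.34°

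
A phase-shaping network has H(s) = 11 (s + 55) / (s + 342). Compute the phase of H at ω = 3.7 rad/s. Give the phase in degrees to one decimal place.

∠(j3.7 + 55) = arctan(3.7/55) = 3.85°
∠(j3.7 + 342) = arctan(3.7/342) = 0.62°
∠H(j3.7) = 3.85° − 0.62° = 3.23°

3.2°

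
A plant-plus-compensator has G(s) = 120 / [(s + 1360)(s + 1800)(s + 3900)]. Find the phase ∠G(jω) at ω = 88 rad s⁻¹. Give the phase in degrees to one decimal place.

-7.8°

∠(j88 + 1360) = arctan(88/1360) = 3.70°
∠(j88 + 1800) = arctan(88/1800) = 2.80°
∠(j88 + 3900) = arctan(88/3900) = 1.29°
∠G(j88) = − (3.70° + 2.80° + 1.29°) = -7.79°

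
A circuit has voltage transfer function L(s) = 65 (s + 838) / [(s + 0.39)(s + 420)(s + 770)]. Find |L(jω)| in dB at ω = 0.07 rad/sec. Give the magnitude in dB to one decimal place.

|j0.07 + 838| = √(0.07² + 838²) = 838
|j0.07 + 0.39| = √(0.07² + 0.39²) = 0.3962
|j0.07 + 420| = √(0.07² + 420²) = 420
|j0.07 + 770| = √(0.07² + 770²) = 770
|L(j0.07)| = 65 × 838 / (0.3962 × 420 × 770) = 0.42508
20 log₁₀(0.42508) = -7.43 dB

-7.4 dB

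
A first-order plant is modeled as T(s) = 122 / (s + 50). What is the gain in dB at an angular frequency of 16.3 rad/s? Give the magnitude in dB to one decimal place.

|j16.3 + 50| = √(16.3² + 50²) = 52.59
|T(j16.3)| = 122 / 52.59 = 2.3198
20 log₁₀(2.3198) = 7.31 dB

7.3 dB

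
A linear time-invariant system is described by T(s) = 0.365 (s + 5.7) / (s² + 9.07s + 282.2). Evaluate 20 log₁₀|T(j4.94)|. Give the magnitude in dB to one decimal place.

|j4.94 + 5.7| = √(4.94² + 5.7²) = 7.543
|(j4.94)² + 9.07(j4.94) + 282.2| = |257.8 + j44.806| = 261.7
|T(j4.94)| = 0.365 × 7.543 / 261.7 = 0.010522
20 log₁₀(0.010522) = -39.56 dB

-39.6 dB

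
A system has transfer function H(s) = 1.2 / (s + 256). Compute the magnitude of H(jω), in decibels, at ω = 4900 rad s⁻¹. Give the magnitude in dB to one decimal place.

-72.2 dB

|j4900 + 256| = √(4900² + 256²) = 4907
|H(j4900)| = 1.2 / 4907 = 0.00024456
20 log₁₀(0.00024456) = -72.23 dB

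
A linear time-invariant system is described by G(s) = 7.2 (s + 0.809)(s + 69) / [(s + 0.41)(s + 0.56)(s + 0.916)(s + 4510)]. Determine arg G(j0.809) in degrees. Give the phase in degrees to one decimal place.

∠(j0.809 + 0.809) = arctan(0.809/0.809) = 45.00°
∠(j0.809 + 69) = arctan(0.809/69) = 0.67°
∠(j0.809 + 0.41) = arctan(0.809/0.41) = 63.12°
∠(j0.809 + 0.56) = arctan(0.809/0.56) = 55.31°
∠(j0.809 + 0.916) = arctan(0.809/0.916) = 41.45°
∠(j0.809 + 4510) = arctan(0.809/4510) = 0.01°
∠G(j0.809) = 45.00° + 0.67° − (63.12° + 55.31° + 41.45° + 0.01°) = -114.22°

-114.2 deg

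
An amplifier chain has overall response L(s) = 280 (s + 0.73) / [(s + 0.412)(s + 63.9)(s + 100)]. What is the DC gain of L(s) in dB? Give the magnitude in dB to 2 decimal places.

-22.20 dB

L(0) = 280 × 0.73 / (0.412 × 63.9 × 100) = 0.07764
20 log₁₀(0.07764) = -22.198 dB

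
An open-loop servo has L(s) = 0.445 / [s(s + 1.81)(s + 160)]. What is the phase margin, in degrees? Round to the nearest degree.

90°

Gain crossover: |L(jω)| = 1 at ω ≈ 0.00154 rad s⁻¹.
∠L(j0.00154) = −90° − arctan(0.00154/1.81) − arctan(0.00154/160) ≈ -90.05°
PM = 180° + (-90.05°) = 89.95°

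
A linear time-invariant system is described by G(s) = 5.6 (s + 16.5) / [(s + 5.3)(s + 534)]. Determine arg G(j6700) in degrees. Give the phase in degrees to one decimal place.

-85.5°

∠(j6700 + 16.5) = arctan(6700/16.5) = 89.86°
∠(j6700 + 5.3) = arctan(6700/5.3) = 89.95°
∠(j6700 + 534) = arctan(6700/534) = 85.44°
∠G(j6700) = 89.86° − (89.95° + 85.44°) = -85.54°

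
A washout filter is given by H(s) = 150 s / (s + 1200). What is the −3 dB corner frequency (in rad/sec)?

For a single-pole high-pass, the −3 dB point is at the pole: ω = 1200 rad/sec.

1200 rad/sec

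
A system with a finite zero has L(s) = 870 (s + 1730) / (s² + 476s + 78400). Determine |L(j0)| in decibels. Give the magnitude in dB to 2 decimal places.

25.66 dB

L(0) = 870 × 1730 / 78400 = 19.198
20 log₁₀(19.198) = 25.665 dB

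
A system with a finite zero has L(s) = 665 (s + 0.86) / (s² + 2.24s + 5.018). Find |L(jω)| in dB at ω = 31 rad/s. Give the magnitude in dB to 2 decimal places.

|j31 + 0.86| = √(31² + 0.86²) = 31.01
|(j31)² + 2.24(j31) + 5.018| = |-955.98 + j69.44| = 958.5
|L(j31)| = 665 × 31.01 / 958.5 = 21.516
20 log₁₀(21.516) = 26.655 dB

26.66 dB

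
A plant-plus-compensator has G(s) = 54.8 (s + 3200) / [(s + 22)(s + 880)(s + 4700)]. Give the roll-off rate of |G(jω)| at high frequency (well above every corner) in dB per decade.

With 1 zero and 3 poles, the high-frequency asymptotic slope is 20 × (1 − 3) = -40 dB/decade.

-40 dB/decade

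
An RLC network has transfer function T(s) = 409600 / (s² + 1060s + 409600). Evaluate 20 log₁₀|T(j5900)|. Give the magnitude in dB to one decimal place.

|(j5900)² + 1060(j5900) + 409600| = |-3.44e+07 + j6.254e+06| = 3.496e+07
|T(j5900)| = 409600 / 3.496e+07 = 0.011715
20 log₁₀(0.011715) = -38.63 dB

-38.6 dB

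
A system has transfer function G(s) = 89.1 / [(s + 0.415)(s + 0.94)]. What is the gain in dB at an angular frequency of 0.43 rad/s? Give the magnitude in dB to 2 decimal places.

43.18 dB

|j0.43 + 0.415| = √(0.43² + 0.415²) = 0.5976
|j0.43 + 0.94| = √(0.43² + 0.94²) = 1.034
|G(j0.43)| = 89.1 / (0.5976 × 1.034) = 144.24
20 log₁₀(144.24) = 43.182 dB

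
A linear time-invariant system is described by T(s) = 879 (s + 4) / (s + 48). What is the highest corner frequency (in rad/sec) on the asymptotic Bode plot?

Break frequencies occur at each pole and zero magnitude: 4 rad/sec, 48 rad/sec.
The highest is 48 rad/sec.

48 rad/sec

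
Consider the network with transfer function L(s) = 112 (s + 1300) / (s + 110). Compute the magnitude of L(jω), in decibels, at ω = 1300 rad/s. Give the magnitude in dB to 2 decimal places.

43.96 dB

|j1300 + 1300| = √(1300² + 1300²) = 1838
|j1300 + 110| = √(1300² + 110²) = 1305
|L(j1300)| = 112 × 1838 / 1305 = 157.83
20 log₁₀(157.83) = 43.964 dB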